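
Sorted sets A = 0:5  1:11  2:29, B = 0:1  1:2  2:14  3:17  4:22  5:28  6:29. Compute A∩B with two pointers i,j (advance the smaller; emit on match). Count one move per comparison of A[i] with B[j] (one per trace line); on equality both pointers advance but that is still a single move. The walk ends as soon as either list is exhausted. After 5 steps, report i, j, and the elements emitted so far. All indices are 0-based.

i=0 j=0: 5>1, j++
i=0 j=1: 5>2, j++
i=0 j=2: 5<14, i++
i=1 j=2: 11<14, i++
i=2 j=2: 29>14, j++

i=2, j=3, emitted=[]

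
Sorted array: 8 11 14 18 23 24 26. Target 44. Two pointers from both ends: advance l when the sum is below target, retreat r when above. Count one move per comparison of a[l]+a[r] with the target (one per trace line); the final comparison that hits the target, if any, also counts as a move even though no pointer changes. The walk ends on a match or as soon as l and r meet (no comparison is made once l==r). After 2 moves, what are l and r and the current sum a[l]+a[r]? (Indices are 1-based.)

l=3, r=7, sum=40

l=1 r=7: 8+26=34 <44, l++
l=2 r=7: 11+26=37 <44, l++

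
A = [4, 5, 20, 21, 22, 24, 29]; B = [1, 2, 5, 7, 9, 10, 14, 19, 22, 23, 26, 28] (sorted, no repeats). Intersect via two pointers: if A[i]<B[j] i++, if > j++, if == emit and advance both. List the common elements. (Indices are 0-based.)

intersection = [5, 22]

[i=0,j=0] 4>1 → j++
[i=0,j=1] 4>2 → j++
[i=0,j=2] 4<5 → i++
[i=1,j=2] 5==5 emit → i++,j++
[i=2,j=3] 20>7 → j++
[i=2,j=4] 20>9 → j++
[i=2,j=5] 20>10 → j++
[i=2,j=6] 20>14 → j++
[i=2,j=7] 20>19 → j++
[i=2,j=8] 20<22 → i++
[i=3,j=8] 21<22 → i++
[i=4,j=8] 22==22 emit → i++,j++
[i=5,j=9] 24>23 → j++
[i=5,j=10] 24<26 → i++
[i=6,j=10] 29>26 → j++
[i=6,j=11] 29>28 → j++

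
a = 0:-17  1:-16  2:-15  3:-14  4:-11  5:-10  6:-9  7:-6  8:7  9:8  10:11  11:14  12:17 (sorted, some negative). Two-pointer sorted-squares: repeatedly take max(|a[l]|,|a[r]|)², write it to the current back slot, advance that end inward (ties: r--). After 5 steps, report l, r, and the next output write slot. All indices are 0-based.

l=3, r=10, next write slot=7

[0,12] |-17|<=|17| out[12]=289 → r--
[0,11] |-17|>|14| out[11]=289 → l++
[1,11] |-16|>|14| out[10]=256 → l++
[2,11] |-15|>|14| out[9]=225 → l++
[3,11] |-14|<=|14| out[8]=196 → r--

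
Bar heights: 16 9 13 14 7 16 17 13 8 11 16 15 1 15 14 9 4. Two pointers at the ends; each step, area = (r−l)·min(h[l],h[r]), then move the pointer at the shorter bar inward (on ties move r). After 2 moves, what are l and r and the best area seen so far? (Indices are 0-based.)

l=0 r=16: min(16,4)*16=64 best=64 *, r--
l=0 r=15: min(16,9)*15=135 best=135 *, r--

l=0, r=14, best area=135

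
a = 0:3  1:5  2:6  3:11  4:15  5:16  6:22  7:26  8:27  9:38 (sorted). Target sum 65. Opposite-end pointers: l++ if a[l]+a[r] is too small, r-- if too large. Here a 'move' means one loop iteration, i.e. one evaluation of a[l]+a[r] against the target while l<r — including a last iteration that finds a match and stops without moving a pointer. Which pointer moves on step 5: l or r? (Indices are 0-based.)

l

[0,9] 3+38=41 <65 → l++
[1,9] 5+38=43 <65 → l++
[2,9] 6+38=44 <65 → l++
[3,9] 11+38=49 <65 → l++
[4,9] 15+38=53 <65 → l++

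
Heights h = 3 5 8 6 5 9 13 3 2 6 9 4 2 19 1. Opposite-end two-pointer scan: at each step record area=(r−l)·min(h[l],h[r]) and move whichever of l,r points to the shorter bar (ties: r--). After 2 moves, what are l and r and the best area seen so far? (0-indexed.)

l=1, r=13, best area=39

l=0 r=14: min(3,1)*14=14 best=14 *, r--
l=0 r=13: min(3,19)*13=39 best=39 *, l++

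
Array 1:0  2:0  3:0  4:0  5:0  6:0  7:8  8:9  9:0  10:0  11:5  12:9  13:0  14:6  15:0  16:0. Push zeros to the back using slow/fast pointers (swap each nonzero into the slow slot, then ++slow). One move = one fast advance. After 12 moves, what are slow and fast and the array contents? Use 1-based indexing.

slow=5, fast=13, a=[8, 9, 5, 9, 0, 0, 0, 0, 0, 0, 0, 0, 0, 6, 0, 0]

(s=1,f=1) a[fast]=0 → fast++
(s=1,f=2) a[fast]=0 → fast++
(s=1,f=3) a[fast]=0 → fast++
(s=1,f=4) a[fast]=0 → fast++
(s=1,f=5) a[fast]=0 → fast++
(s=1,f=6) a[fast]=0 → fast++
(s=1,f=7) a[fast]=8≠0 swap→a[1]=8 → slow++,fast++
(s=2,f=8) a[fast]=9≠0 swap→a[2]=9 → slow++,fast++
(s=3,f=9) a[fast]=0 → fast++
(s=3,f=10) a[fast]=0 → fast++
(s=3,f=11) a[fast]=5≠0 swap→a[3]=5 → slow++,fast++
(s=4,f=12) a[fast]=9≠0 swap→a[4]=9 → slow++,fast++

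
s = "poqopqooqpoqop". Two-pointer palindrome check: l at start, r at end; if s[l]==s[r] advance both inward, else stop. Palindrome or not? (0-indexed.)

l=0 r=13: 'p'=='p', l++,r--
l=1 r=12: 'o'=='o', l++,r--
l=2 r=11: 'q'=='q', l++,r--
l=3 r=10: 'o'=='o', l++,r--
l=4 r=9: 'p'=='p', l++,r--
l=5 r=8: 'q'=='q', l++,r--
l=6 r=7: 'o'=='o', l++,r--

palindrome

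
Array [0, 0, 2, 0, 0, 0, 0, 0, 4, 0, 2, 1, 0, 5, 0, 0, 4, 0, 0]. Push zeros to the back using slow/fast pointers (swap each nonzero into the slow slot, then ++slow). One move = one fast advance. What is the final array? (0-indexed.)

[2, 4, 2, 1, 5, 4, 0, 0, 0, 0, 0, 0, 0, 0, 0, 0, 0, 0, 0]

(s=0,f=0) a[fast]=0 → fast++
(s=0,f=1) a[fast]=0 → fast++
(s=0,f=2) a[fast]=2≠0 swap→a[0]=2 → slow++,fast++
(s=1,f=3) a[fast]=0 → fast++
(s=1,f=4) a[fast]=0 → fast++
(s=1,f=5) a[fast]=0 → fast++
(s=1,f=6) a[fast]=0 → fast++
(s=1,f=7) a[fast]=0 → fast++
(s=1,f=8) a[fast]=4≠0 swap→a[1]=4 → slow++,fast++
(s=2,f=9) a[fast]=0 → fast++
(s=2,f=10) a[fast]=2≠0 swap→a[2]=2 → slow++,fast++
(s=3,f=11) a[fast]=1≠0 swap→a[3]=1 → slow++,fast++
(s=4,f=12) a[fast]=0 → fast++
(s=4,f=13) a[fast]=5≠0 swap→a[4]=5 → slow++,fast++
(s=5,f=14) a[fast]=0 → fast++
(s=5,f=15) a[fast]=0 → fast++
(s=5,f=16) a[fast]=4≠0 swap→a[5]=4 → slow++,fast++
(s=6,f=17) a[fast]=0 → fast++
(s=6,f=18) a[fast]=0 → fast++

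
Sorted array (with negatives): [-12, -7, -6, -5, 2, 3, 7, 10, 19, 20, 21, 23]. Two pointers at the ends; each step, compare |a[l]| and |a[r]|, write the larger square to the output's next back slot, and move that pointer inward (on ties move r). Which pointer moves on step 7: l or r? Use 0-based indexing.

r

[0,11] |-12|<=|23| out[11]=529 → r--
[0,10] |-12|<=|21| out[10]=441 → r--
[0,9] |-12|<=|20| out[9]=400 → r--
[0,8] |-12|<=|19| out[8]=361 → r--
[0,7] |-12|>|10| out[7]=144 → l++
[1,7] |-7|<=|10| out[6]=100 → r--
[1,6] |-7|<=|7| out[5]=49 → r--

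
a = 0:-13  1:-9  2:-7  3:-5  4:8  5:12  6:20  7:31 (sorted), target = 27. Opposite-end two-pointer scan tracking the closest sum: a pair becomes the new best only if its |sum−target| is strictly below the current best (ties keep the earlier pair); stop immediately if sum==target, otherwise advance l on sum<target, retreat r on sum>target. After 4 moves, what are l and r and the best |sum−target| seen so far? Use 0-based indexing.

l=4, r=7, best |Δ|=1

l=0 r=7: -13+31=18 d=9 *, l++
l=1 r=7: -9+31=22 d=5 *, l++
l=2 r=7: -7+31=24 d=3 *, l++
l=3 r=7: -5+31=26 d=1 *, l++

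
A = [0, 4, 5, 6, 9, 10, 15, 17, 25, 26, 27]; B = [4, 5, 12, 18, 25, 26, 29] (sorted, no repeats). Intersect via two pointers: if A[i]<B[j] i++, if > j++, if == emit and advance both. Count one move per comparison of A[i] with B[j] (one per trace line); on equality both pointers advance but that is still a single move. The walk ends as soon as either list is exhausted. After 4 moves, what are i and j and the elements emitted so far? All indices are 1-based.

[i=1,j=1] 0<4 → i++
[i=2,j=1] 4==4 emit → i++,j++
[i=3,j=2] 5==5 emit → i++,j++
[i=4,j=3] 6<12 → i++

i=5, j=3, emitted=[4, 5]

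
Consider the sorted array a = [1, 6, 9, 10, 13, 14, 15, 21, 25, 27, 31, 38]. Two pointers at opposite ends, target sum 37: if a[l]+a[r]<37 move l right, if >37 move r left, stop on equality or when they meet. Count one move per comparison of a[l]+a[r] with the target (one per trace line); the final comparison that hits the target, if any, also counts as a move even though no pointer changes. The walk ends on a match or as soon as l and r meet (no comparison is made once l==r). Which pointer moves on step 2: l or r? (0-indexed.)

[0,11] 1+38=39 >37 → r--
[0,10] 1+31=32 <37 → l++

l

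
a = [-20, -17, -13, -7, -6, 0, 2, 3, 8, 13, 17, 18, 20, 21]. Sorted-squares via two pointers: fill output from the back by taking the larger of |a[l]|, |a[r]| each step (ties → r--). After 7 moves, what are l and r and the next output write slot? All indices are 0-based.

l=0 r=13: |-20|<=|21| out[13]=441, r--
l=0 r=12: |-20|<=|20| out[12]=400, r--
l=0 r=11: |-20|>|18| out[11]=400, l++
l=1 r=11: |-17|<=|18| out[10]=324, r--
l=1 r=10: |-17|<=|17| out[9]=289, r--
l=1 r=9: |-17|>|13| out[8]=289, l++
l=2 r=9: |-13|<=|13| out[7]=169, r--

l=2, r=8, next write slot=6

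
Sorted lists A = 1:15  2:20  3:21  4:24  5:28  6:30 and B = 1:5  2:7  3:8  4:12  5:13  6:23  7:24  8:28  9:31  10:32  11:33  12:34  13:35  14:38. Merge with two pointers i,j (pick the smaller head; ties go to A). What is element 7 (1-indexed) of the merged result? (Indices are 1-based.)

[i=1,j=1] A[i]=15>B[j]=5 take 5 → j++
[i=1,j=2] A[i]=15>B[j]=7 take 7 → j++
[i=1,j=3] A[i]=15>B[j]=8 take 8 → j++
[i=1,j=4] A[i]=15>B[j]=12 take 12 → j++
[i=1,j=5] A[i]=15>B[j]=13 take 13 → j++
[i=1,j=6] A[i]=15<=B[j]=23 take 15 → i++
[i=2,j=6] A[i]=20<=B[j]=23 take 20 → i++
[i=3,j=6] A[i]=21<=B[j]=23 take 21 → i++
[i=4,j=6] A[i]=24>B[j]=23 take 23 → j++
[i=4,j=7] A[i]=24<=B[j]=24 take 24 → i++
[i=5,j=7] A[i]=28>B[j]=24 take 24 → j++
[i=5,j=8] A[i]=28<=B[j]=28 take 28 → i++
[i=6,j=8] A[i]=30>B[j]=28 take 28 → j++
[i=6,j=9] A[i]=30<=B[j]=31 take 30 → i++
[i=7,j=9] A done, take B[j]=31 → j++
[i=7,j=10] A done, take B[j]=32 → j++
[i=7,j=11] A done, take B[j]=33 → j++
[i=7,j=12] A done, take B[j]=34 → j++
[i=7,j=13] A done, take B[j]=35 → j++
[i=7,j=14] A done, take B[j]=38 → j++

merged[7] = 20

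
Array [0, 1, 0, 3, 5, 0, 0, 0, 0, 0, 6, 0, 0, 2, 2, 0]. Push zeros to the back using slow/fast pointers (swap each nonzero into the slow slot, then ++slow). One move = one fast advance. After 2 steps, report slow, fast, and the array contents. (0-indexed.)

slow=0 fast=0: a[fast]=0, fast++
slow=0 fast=1: a[fast]=1≠0 swap→a[0]=1, slow++,fast++

slow=1, fast=2, a=[1, 0, 0, 3, 5, 0, 0, 0, 0, 0, 6, 0, 0, 2, 2, 0]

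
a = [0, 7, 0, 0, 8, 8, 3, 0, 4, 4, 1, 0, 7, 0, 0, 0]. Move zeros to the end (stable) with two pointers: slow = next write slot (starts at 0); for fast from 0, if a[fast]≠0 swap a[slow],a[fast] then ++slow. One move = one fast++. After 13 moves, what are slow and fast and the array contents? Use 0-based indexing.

(s=0,f=0) a[fast]=0 → fast++
(s=0,f=1) a[fast]=7≠0 swap→a[0]=7 → slow++,fast++
(s=1,f=2) a[fast]=0 → fast++
(s=1,f=3) a[fast]=0 → fast++
(s=1,f=4) a[fast]=8≠0 swap→a[1]=8 → slow++,fast++
(s=2,f=5) a[fast]=8≠0 swap→a[2]=8 → slow++,fast++
(s=3,f=6) a[fast]=3≠0 swap→a[3]=3 → slow++,fast++
(s=4,f=7) a[fast]=0 → fast++
(s=4,f=8) a[fast]=4≠0 swap→a[4]=4 → slow++,fast++
(s=5,f=9) a[fast]=4≠0 swap→a[5]=4 → slow++,fast++
(s=6,f=10) a[fast]=1≠0 swap→a[6]=1 → slow++,fast++
(s=7,f=11) a[fast]=0 → fast++
(s=7,f=12) a[fast]=7≠0 swap→a[7]=7 → slow++,fast++

slow=8, fast=13, a=[7, 8, 8, 3, 4, 4, 1, 7, 0, 0, 0, 0, 0, 0, 0, 0]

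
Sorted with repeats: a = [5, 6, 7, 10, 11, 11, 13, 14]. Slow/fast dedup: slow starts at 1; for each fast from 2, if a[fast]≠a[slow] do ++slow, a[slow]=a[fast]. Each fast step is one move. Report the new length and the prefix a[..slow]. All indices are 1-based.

length 7; prefix = [5, 6, 7, 10, 11, 13, 14]

slow=1 fast=2: a[fast]=6≠a[slow]=5 write a[2]=6, slow++,fast++
slow=2 fast=3: a[fast]=7≠a[slow]=6 write a[3]=7, slow++,fast++
slow=3 fast=4: a[fast]=10≠a[slow]=7 write a[4]=10, slow++,fast++
slow=4 fast=5: a[fast]=11≠a[slow]=10 write a[5]=11, slow++,fast++
slow=5 fast=6: a[fast]=11=a[slow] dup, fast++
slow=5 fast=7: a[fast]=13≠a[slow]=11 write a[6]=13, slow++,fast++
slow=6 fast=8: a[fast]=14≠a[slow]=13 write a[7]=14, slow++,fast++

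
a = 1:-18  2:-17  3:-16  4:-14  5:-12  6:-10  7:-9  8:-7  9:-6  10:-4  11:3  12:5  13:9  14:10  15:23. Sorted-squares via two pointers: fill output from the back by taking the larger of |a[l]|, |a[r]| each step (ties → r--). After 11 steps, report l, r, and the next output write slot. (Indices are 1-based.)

l=1 r=15: |-18|<=|23| out[15]=529, r--
l=1 r=14: |-18|>|10| out[14]=324, l++
l=2 r=14: |-17|>|10| out[13]=289, l++
l=3 r=14: |-16|>|10| out[12]=256, l++
l=4 r=14: |-14|>|10| out[11]=196, l++
l=5 r=14: |-12|>|10| out[10]=144, l++
l=6 r=14: |-10|<=|10| out[9]=100, r--
l=6 r=13: |-10|>|9| out[8]=100, l++
l=7 r=13: |-9|<=|9| out[7]=81, r--
l=7 r=12: |-9|>|5| out[6]=81, l++
l=8 r=12: |-7|>|5| out[5]=49, l++

l=9, r=12, next write slot=4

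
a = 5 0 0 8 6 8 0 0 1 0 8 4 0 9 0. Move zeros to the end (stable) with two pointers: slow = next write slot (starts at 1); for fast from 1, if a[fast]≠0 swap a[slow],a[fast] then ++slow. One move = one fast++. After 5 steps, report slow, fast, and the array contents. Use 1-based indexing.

slow=4, fast=6, a=[5, 8, 6, 0, 0, 8, 0, 0, 1, 0, 8, 4, 0, 9, 0]

slow=1 fast=1: a[fast]=5≠0 swap→a[1]=5, slow++,fast++
slow=2 fast=2: a[fast]=0, fast++
slow=2 fast=3: a[fast]=0, fast++
slow=2 fast=4: a[fast]=8≠0 swap→a[2]=8, slow++,fast++
slow=3 fast=5: a[fast]=6≠0 swap→a[3]=6, slow++,fast++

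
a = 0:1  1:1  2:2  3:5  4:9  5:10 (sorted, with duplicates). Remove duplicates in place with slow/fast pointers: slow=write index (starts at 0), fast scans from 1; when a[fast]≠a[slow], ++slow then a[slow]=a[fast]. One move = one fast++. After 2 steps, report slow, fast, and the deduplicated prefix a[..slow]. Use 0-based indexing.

slow=1, fast=3, prefix=[1, 2]

(s=0,f=1) a[fast]=1=a[slow] dup → fast++
(s=0,f=2) a[fast]=2≠a[slow]=1 write a[1]=2 → slow++,fast++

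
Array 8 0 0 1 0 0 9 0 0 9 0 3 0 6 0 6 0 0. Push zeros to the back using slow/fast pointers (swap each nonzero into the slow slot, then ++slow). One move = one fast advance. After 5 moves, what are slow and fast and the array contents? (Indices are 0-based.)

(s=0,f=0) a[fast]=8≠0 swap→a[0]=8 → slow++,fast++
(s=1,f=1) a[fast]=0 → fast++
(s=1,f=2) a[fast]=0 → fast++
(s=1,f=3) a[fast]=1≠0 swap→a[1]=1 → slow++,fast++
(s=2,f=4) a[fast]=0 → fast++

slow=2, fast=5, a=[8, 1, 0, 0, 0, 0, 9, 0, 0, 9, 0, 3, 0, 6, 0, 6, 0, 0]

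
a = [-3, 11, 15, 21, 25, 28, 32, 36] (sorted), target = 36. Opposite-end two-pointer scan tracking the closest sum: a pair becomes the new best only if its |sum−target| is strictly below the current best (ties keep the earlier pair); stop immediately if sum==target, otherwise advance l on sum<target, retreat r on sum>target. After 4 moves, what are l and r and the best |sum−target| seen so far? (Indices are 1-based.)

l=2, r=5, best |Δ|=3

l=1 r=8: -3+36=33 d=3 *, l++
l=2 r=8: 11+36=47 d=11, r--
l=2 r=7: 11+32=43 d=7, r--
l=2 r=6: 11+28=39 d=3, r--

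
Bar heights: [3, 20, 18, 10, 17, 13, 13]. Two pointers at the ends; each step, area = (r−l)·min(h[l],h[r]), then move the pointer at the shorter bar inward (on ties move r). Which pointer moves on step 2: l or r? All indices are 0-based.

l=0 r=6: min(3,13)*6=18 best=18 *, l++
l=1 r=6: min(20,13)*5=65 best=65 *, r--

r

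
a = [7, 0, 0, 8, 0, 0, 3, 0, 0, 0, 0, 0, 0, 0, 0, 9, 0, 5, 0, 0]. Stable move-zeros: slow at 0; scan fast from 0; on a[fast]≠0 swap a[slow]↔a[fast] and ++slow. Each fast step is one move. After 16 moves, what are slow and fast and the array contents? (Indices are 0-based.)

(s=0,f=0) a[fast]=7≠0 swap→a[0]=7 → slow++,fast++
(s=1,f=1) a[fast]=0 → fast++
(s=1,f=2) a[fast]=0 → fast++
(s=1,f=3) a[fast]=8≠0 swap→a[1]=8 → slow++,fast++
(s=2,f=4) a[fast]=0 → fast++
(s=2,f=5) a[fast]=0 → fast++
(s=2,f=6) a[fast]=3≠0 swap→a[2]=3 → slow++,fast++
(s=3,f=7) a[fast]=0 → fast++
(s=3,f=8) a[fast]=0 → fast++
(s=3,f=9) a[fast]=0 → fast++
(s=3,f=10) a[fast]=0 → fast++
(s=3,f=11) a[fast]=0 → fast++
(s=3,f=12) a[fast]=0 → fast++
(s=3,f=13) a[fast]=0 → fast++
(s=3,f=14) a[fast]=0 → fast++
(s=3,f=15) a[fast]=9≠0 swap→a[3]=9 → slow++,fast++

slow=4, fast=16, a=[7, 8, 3, 9, 0, 0, 0, 0, 0, 0, 0, 0, 0, 0, 0, 0, 0, 5, 0, 0]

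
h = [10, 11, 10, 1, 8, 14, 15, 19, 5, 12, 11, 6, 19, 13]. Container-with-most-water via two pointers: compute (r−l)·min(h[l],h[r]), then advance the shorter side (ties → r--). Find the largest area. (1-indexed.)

l=1 r=14: min(10,13)*13=130 best=130 *, l++
l=2 r=14: min(11,13)*12=132 best=132 *, l++
l=3 r=14: min(10,13)*11=110 best=132, l++
l=4 r=14: min(1,13)*10=10 best=132, l++
l=5 r=14: min(8,13)*9=72 best=132, l++
l=6 r=14: min(14,13)*8=104 best=132, r--
l=6 r=13: min(14,19)*7=98 best=132, l++
l=7 r=13: min(15,19)*6=90 best=132, l++
l=8 r=13: min(19,19)*5=95 best=132, r--
l=8 r=12: min(19,6)*4=24 best=132, r--
l=8 r=11: min(19,11)*3=33 best=132, r--
l=8 r=10: min(19,12)*2=24 best=132, r--
l=8 r=9: min(19,5)*1=5 best=132, r--

max area = 132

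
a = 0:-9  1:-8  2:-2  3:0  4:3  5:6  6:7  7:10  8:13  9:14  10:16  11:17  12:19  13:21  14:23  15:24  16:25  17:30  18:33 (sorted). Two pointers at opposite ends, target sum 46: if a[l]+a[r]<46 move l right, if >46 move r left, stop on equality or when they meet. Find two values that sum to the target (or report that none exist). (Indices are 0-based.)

l=0 r=18: -9+33=24 <46, l++
l=1 r=18: -8+33=25 <46, l++
l=2 r=18: -2+33=31 <46, l++
l=3 r=18: 0+33=33 <46, l++
l=4 r=18: 3+33=36 <46, l++
l=5 r=18: 6+33=39 <46, l++
l=6 r=18: 7+33=40 <46, l++
l=7 r=18: 10+33=43 <46, l++
l=8 r=18: 13+33=46, found

(13, 33)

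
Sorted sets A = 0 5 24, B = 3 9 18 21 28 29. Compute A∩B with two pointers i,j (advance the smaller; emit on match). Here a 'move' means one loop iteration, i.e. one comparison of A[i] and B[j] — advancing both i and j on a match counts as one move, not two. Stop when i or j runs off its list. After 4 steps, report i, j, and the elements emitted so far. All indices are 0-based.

[i=0,j=0] 0<3 → i++
[i=1,j=0] 5>3 → j++
[i=1,j=1] 5<9 → i++
[i=2,j=1] 24>9 → j++

i=2, j=2, emitted=[]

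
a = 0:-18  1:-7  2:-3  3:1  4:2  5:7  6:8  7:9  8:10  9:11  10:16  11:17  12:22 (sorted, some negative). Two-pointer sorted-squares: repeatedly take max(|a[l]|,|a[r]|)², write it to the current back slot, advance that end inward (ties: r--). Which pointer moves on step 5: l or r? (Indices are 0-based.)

r

[0,12] |-18|<=|22| out[12]=484 → r--
[0,11] |-18|>|17| out[11]=324 → l++
[1,11] |-7|<=|17| out[10]=289 → r--
[1,10] |-7|<=|16| out[9]=256 → r--
[1,9] |-7|<=|11| out[8]=121 → r--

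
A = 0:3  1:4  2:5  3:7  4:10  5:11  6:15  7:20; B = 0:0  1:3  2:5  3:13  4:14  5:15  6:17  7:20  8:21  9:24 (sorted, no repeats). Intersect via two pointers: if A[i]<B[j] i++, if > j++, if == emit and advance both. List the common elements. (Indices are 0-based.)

intersection = [3, 5, 15, 20]

i=0 j=0: 3>0, j++
i=0 j=1: 3==3 emit, i++,j++
i=1 j=2: 4<5, i++
i=2 j=2: 5==5 emit, i++,j++
i=3 j=3: 7<13, i++
i=4 j=3: 10<13, i++
i=5 j=3: 11<13, i++
i=6 j=3: 15>13, j++
i=6 j=4: 15>14, j++
i=6 j=5: 15==15 emit, i++,j++
i=7 j=6: 20>17, j++
i=7 j=7: 20==20 emit, i++,j++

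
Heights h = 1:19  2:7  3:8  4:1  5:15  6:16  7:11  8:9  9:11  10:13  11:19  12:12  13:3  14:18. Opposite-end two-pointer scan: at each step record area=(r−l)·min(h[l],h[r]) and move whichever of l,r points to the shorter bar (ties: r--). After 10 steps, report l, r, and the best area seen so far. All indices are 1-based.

l=1, r=4, best area=234

l=1 r=14: min(19,18)*13=234 best=234 *, r--
l=1 r=13: min(19,3)*12=36 best=234, r--
l=1 r=12: min(19,12)*11=132 best=234, r--
l=1 r=11: min(19,19)*10=190 best=234, r--
l=1 r=10: min(19,13)*9=117 best=234, r--
l=1 r=9: min(19,11)*8=88 best=234, r--
l=1 r=8: min(19,9)*7=63 best=234, r--
l=1 r=7: min(19,11)*6=66 best=234, r--
l=1 r=6: min(19,16)*5=80 best=234, r--
l=1 r=5: min(19,15)*4=60 best=234, r--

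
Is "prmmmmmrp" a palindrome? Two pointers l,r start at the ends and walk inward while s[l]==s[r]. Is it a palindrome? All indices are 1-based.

palindrome

[1,9] 'p'=='p' → l++,r--
[2,8] 'r'=='r' → l++,r--
[3,7] 'm'=='m' → l++,r--
[4,6] 'm'=='m' → l++,r--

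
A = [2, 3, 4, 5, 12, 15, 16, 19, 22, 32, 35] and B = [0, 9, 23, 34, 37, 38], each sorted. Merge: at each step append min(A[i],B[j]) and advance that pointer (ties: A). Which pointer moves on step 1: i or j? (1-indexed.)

j

[i=1,j=1] A[i]=2>B[j]=0 take 0 → j++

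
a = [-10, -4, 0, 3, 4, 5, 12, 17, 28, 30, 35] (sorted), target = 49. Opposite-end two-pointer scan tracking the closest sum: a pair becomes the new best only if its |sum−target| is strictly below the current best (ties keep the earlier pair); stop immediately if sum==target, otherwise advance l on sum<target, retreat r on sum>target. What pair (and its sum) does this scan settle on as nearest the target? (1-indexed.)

[1,11] -10+35=25 d=24 * → l++
[2,11] -4+35=31 d=18 * → l++
[3,11] 0+35=35 d=14 * → l++
[4,11] 3+35=38 d=11 * → l++
[5,11] 4+35=39 d=10 * → l++
[6,11] 5+35=40 d=9 * → l++
[7,11] 12+35=47 d=2 * → l++
[8,11] 17+35=52 d=3 → r--
[8,10] 17+30=47 d=2 → l++
[9,10] 28+30=58 d=9 → r--

pair (12, 35) with sum 47 (|Δ|=2)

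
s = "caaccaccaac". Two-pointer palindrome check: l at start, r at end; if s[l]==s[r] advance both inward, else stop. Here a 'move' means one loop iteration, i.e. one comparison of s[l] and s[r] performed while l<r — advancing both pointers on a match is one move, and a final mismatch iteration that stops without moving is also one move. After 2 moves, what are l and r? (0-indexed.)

l=2, r=8

[0,10] 'c'=='c' → l++,r--
[1,9] 'a'=='a' → l++,r--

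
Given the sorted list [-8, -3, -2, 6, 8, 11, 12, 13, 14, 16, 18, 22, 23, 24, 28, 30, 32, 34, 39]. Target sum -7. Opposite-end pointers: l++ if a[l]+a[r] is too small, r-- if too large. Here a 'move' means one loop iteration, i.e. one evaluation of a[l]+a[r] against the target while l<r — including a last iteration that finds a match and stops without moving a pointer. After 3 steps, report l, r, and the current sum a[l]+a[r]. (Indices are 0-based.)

l=0 r=18: -8+39=31 >-7, r--
l=0 r=17: -8+34=26 >-7, r--
l=0 r=16: -8+32=24 >-7, r--

l=0, r=15, sum=22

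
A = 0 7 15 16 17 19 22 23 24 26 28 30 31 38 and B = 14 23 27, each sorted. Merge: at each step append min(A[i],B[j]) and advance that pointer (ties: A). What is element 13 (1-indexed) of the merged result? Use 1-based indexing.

merged[13] = 27

i=1 j=1: A[i]=0<=B[j]=14 take 0, i++
i=2 j=1: A[i]=7<=B[j]=14 take 7, i++
i=3 j=1: A[i]=15>B[j]=14 take 14, j++
i=3 j=2: A[i]=15<=B[j]=23 take 15, i++
i=4 j=2: A[i]=16<=B[j]=23 take 16, i++
i=5 j=2: A[i]=17<=B[j]=23 take 17, i++
i=6 j=2: A[i]=19<=B[j]=23 take 19, i++
i=7 j=2: A[i]=22<=B[j]=23 take 22, i++
i=8 j=2: A[i]=23<=B[j]=23 take 23, i++
i=9 j=2: A[i]=24>B[j]=23 take 23, j++
i=9 j=3: A[i]=24<=B[j]=27 take 24, i++
i=10 j=3: A[i]=26<=B[j]=27 take 26, i++
i=11 j=3: A[i]=28>B[j]=27 take 27, j++
i=11 j=4: B done, take A[i]=28, i++
i=12 j=4: B done, take A[i]=30, i++
i=13 j=4: B done, take A[i]=31, i++
i=14 j=4: B done, take A[i]=38, i++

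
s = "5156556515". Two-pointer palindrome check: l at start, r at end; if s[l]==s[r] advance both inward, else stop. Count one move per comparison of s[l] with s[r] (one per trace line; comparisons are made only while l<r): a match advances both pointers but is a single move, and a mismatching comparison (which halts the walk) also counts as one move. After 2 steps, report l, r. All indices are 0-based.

l=2, r=7

[0,9] '5'=='5' → l++,r--
[1,8] '1'=='1' → l++,r--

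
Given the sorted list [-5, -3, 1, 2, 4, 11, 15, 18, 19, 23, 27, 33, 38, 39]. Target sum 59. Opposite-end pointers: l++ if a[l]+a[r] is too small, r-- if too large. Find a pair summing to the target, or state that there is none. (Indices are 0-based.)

l=0 r=13: -5+39=34 <59, l++
l=1 r=13: -3+39=36 <59, l++
l=2 r=13: 1+39=40 <59, l++
l=3 r=13: 2+39=41 <59, l++
l=4 r=13: 4+39=43 <59, l++
l=5 r=13: 11+39=50 <59, l++
l=6 r=13: 15+39=54 <59, l++
l=7 r=13: 18+39=57 <59, l++
l=8 r=13: 19+39=58 <59, l++
l=9 r=13: 23+39=62 >59, r--
l=9 r=12: 23+38=61 >59, r--
l=9 r=11: 23+33=56 <59, l++
l=10 r=11: 27+33=60 >59, r--

no pair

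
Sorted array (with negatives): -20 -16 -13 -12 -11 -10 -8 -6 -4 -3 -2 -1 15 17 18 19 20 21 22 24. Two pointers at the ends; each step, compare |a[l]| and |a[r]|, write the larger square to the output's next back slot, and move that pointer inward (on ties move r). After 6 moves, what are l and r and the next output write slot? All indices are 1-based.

l=2, r=15, next write slot=14

l=1 r=20: |-20|<=|24| out[20]=576, r--
l=1 r=19: |-20|<=|22| out[19]=484, r--
l=1 r=18: |-20|<=|21| out[18]=441, r--
l=1 r=17: |-20|<=|20| out[17]=400, r--
l=1 r=16: |-20|>|19| out[16]=400, l++
l=2 r=16: |-16|<=|19| out[15]=361, r--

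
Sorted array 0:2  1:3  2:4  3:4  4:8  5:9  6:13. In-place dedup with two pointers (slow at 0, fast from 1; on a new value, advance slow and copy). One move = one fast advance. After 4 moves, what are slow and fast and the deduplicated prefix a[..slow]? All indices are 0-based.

(s=0,f=1) a[fast]=3≠a[slow]=2 write a[1]=3 → slow++,fast++
(s=1,f=2) a[fast]=4≠a[slow]=3 write a[2]=4 → slow++,fast++
(s=2,f=3) a[fast]=4=a[slow] dup → fast++
(s=2,f=4) a[fast]=8≠a[slow]=4 write a[3]=8 → slow++,fast++

slow=3, fast=5, prefix=[2, 3, 4, 8]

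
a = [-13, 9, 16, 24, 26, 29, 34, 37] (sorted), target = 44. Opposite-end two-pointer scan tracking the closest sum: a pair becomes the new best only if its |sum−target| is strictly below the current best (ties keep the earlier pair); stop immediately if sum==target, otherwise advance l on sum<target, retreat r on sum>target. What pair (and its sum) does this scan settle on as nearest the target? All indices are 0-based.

l=0 r=7: -13+37=24 d=20 *, l++
l=1 r=7: 9+37=46 d=2 *, r--
l=1 r=6: 9+34=43 d=1 *, l++
l=2 r=6: 16+34=50 d=6, r--
l=2 r=5: 16+29=45 d=1, r--
l=2 r=4: 16+26=42 d=2, l++
l=3 r=4: 24+26=50 d=6, r--

pair (9, 34) with sum 43 (|Δ|=1)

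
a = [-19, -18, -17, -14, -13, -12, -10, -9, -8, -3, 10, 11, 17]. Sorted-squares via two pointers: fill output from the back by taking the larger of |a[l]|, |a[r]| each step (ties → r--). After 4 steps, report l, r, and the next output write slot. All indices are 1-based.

[1,13] |-19|>|17| out[13]=361 → l++
[2,13] |-18|>|17| out[12]=324 → l++
[3,13] |-17|<=|17| out[11]=289 → r--
[3,12] |-17|>|11| out[10]=289 → l++

l=4, r=12, next write slot=9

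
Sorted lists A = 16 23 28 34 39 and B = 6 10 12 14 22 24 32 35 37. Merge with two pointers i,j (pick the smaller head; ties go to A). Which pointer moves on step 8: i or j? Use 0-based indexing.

[i=0,j=0] A[i]=16>B[j]=6 take 6 → j++
[i=0,j=1] A[i]=16>B[j]=10 take 10 → j++
[i=0,j=2] A[i]=16>B[j]=12 take 12 → j++
[i=0,j=3] A[i]=16>B[j]=14 take 14 → j++
[i=0,j=4] A[i]=16<=B[j]=22 take 16 → i++
[i=1,j=4] A[i]=23>B[j]=22 take 22 → j++
[i=1,j=5] A[i]=23<=B[j]=24 take 23 → i++
[i=2,j=5] A[i]=28>B[j]=24 take 24 → j++

j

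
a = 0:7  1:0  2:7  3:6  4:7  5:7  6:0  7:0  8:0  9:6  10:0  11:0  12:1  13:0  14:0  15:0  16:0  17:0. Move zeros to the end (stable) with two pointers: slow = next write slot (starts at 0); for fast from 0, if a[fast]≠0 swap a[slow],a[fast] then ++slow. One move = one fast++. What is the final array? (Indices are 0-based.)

[7, 7, 6, 7, 7, 6, 1, 0, 0, 0, 0, 0, 0, 0, 0, 0, 0, 0]

(s=0,f=0) a[fast]=7≠0 swap→a[0]=7 → slow++,fast++
(s=1,f=1) a[fast]=0 → fast++
(s=1,f=2) a[fast]=7≠0 swap→a[1]=7 → slow++,fast++
(s=2,f=3) a[fast]=6≠0 swap→a[2]=6 → slow++,fast++
(s=3,f=4) a[fast]=7≠0 swap→a[3]=7 → slow++,fast++
(s=4,f=5) a[fast]=7≠0 swap→a[4]=7 → slow++,fast++
(s=5,f=6) a[fast]=0 → fast++
(s=5,f=7) a[fast]=0 → fast++
(s=5,f=8) a[fast]=0 → fast++
(s=5,f=9) a[fast]=6≠0 swap→a[5]=6 → slow++,fast++
(s=6,f=10) a[fast]=0 → fast++
(s=6,f=11) a[fast]=0 → fast++
(s=6,f=12) a[fast]=1≠0 swap→a[6]=1 → slow++,fast++
(s=7,f=13) a[fast]=0 → fast++
(s=7,f=14) a[fast]=0 → fast++
(s=7,f=15) a[fast]=0 → fast++
(s=7,f=16) a[fast]=0 → fast++
(s=7,f=17) a[fast]=0 → fast++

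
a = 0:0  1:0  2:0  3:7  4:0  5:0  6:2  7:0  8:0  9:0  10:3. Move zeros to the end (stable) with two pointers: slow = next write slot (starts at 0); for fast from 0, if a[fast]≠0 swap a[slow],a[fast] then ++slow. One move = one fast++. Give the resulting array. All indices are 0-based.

[7, 2, 3, 0, 0, 0, 0, 0, 0, 0, 0]

slow=0 fast=0: a[fast]=0, fast++
slow=0 fast=1: a[fast]=0, fast++
slow=0 fast=2: a[fast]=0, fast++
slow=0 fast=3: a[fast]=7≠0 swap→a[0]=7, slow++,fast++
slow=1 fast=4: a[fast]=0, fast++
slow=1 fast=5: a[fast]=0, fast++
slow=1 fast=6: a[fast]=2≠0 swap→a[1]=2, slow++,fast++
slow=2 fast=7: a[fast]=0, fast++
slow=2 fast=8: a[fast]=0, fast++
slow=2 fast=9: a[fast]=0, fast++
slow=2 fast=10: a[fast]=3≠0 swap→a[2]=3, slow++,fast++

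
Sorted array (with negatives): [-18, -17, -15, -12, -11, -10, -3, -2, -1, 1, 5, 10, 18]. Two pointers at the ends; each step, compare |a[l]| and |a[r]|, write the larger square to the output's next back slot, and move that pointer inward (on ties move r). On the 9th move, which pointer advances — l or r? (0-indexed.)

r

l=0 r=12: |-18|<=|18| out[12]=324, r--
l=0 r=11: |-18|>|10| out[11]=324, l++
l=1 r=11: |-17|>|10| out[10]=289, l++
l=2 r=11: |-15|>|10| out[9]=225, l++
l=3 r=11: |-12|>|10| out[8]=144, l++
l=4 r=11: |-11|>|10| out[7]=121, l++
l=5 r=11: |-10|<=|10| out[6]=100, r--
l=5 r=10: |-10|>|5| out[5]=100, l++
l=6 r=10: |-3|<=|5| out[4]=25, r--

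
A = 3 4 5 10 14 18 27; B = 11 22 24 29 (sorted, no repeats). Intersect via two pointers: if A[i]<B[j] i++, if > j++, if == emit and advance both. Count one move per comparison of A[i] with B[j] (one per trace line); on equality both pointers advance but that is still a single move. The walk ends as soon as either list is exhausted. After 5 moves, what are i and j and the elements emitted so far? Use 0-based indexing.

i=0 j=0: 3<11, i++
i=1 j=0: 4<11, i++
i=2 j=0: 5<11, i++
i=3 j=0: 10<11, i++
i=4 j=0: 14>11, j++

i=4, j=1, emitted=[]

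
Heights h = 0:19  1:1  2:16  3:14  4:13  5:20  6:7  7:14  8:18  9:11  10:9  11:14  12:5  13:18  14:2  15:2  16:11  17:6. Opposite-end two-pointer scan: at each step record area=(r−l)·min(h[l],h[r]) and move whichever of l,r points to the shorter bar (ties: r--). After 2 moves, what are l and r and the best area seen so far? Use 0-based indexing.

l=0, r=15, best area=176

[0,17] min(19,6)*17=102 best=102 * → r--
[0,16] min(19,11)*16=176 best=176 * → r--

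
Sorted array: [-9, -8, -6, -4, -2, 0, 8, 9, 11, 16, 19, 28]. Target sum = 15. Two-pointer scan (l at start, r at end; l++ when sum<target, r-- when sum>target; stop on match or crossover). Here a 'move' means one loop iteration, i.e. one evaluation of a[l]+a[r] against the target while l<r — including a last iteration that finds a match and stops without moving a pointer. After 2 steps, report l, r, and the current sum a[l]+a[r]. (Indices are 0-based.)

l=1, r=10, sum=11

l=0 r=11: -9+28=19 >15, r--
l=0 r=10: -9+19=10 <15, l++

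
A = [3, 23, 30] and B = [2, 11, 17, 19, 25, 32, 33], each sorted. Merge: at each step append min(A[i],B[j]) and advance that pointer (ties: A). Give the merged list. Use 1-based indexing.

[2, 3, 11, 17, 19, 23, 25, 30, 32, 33]

[i=1,j=1] A[i]=3>B[j]=2 take 2 → j++
[i=1,j=2] A[i]=3<=B[j]=11 take 3 → i++
[i=2,j=2] A[i]=23>B[j]=11 take 11 → j++
[i=2,j=3] A[i]=23>B[j]=17 take 17 → j++
[i=2,j=4] A[i]=23>B[j]=19 take 19 → j++
[i=2,j=5] A[i]=23<=B[j]=25 take 23 → i++
[i=3,j=5] A[i]=30>B[j]=25 take 25 → j++
[i=3,j=6] A[i]=30<=B[j]=32 take 30 → i++
[i=4,j=6] A done, take B[j]=32 → j++
[i=4,j=7] A done, take B[j]=33 → j++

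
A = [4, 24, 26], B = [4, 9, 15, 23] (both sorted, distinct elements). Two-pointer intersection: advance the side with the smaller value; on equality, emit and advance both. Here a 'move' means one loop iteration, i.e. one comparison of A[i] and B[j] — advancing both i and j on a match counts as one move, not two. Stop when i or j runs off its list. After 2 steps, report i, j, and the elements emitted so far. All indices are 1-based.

i=1 j=1: 4==4 emit, i++,j++
i=2 j=2: 24>9, j++

i=2, j=3, emitted=[4]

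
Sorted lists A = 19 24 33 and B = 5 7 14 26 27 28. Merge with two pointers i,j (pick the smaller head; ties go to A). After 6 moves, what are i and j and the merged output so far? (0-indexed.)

i=0 j=0: A[i]=19>B[j]=5 take 5, j++
i=0 j=1: A[i]=19>B[j]=7 take 7, j++
i=0 j=2: A[i]=19>B[j]=14 take 14, j++
i=0 j=3: A[i]=19<=B[j]=26 take 19, i++
i=1 j=3: A[i]=24<=B[j]=26 take 24, i++
i=2 j=3: A[i]=33>B[j]=26 take 26, j++

i=2, j=4, merged so far=[5, 7, 14, 19, 24, 26]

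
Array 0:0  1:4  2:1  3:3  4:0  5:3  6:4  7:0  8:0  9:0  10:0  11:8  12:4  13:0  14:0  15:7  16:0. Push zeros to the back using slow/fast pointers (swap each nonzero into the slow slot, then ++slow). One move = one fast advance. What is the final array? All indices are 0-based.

[4, 1, 3, 3, 4, 8, 4, 7, 0, 0, 0, 0, 0, 0, 0, 0, 0]

(s=0,f=0) a[fast]=0 → fast++
(s=0,f=1) a[fast]=4≠0 swap→a[0]=4 → slow++,fast++
(s=1,f=2) a[fast]=1≠0 swap→a[1]=1 → slow++,fast++
(s=2,f=3) a[fast]=3≠0 swap→a[2]=3 → slow++,fast++
(s=3,f=4) a[fast]=0 → fast++
(s=3,f=5) a[fast]=3≠0 swap→a[3]=3 → slow++,fast++
(s=4,f=6) a[fast]=4≠0 swap→a[4]=4 → slow++,fast++
(s=5,f=7) a[fast]=0 → fast++
(s=5,f=8) a[fast]=0 → fast++
(s=5,f=9) a[fast]=0 → fast++
(s=5,f=10) a[fast]=0 → fast++
(s=5,f=11) a[fast]=8≠0 swap→a[5]=8 → slow++,fast++
(s=6,f=12) a[fast]=4≠0 swap→a[6]=4 → slow++,fast++
(s=7,f=13) a[fast]=0 → fast++
(s=7,f=14) a[fast]=0 → fast++
(s=7,f=15) a[fast]=7≠0 swap→a[7]=7 → slow++,fast++
(s=8,f=16) a[fast]=0 → fast++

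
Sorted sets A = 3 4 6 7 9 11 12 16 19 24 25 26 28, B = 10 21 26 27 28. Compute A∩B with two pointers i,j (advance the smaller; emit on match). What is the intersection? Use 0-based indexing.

[i=0,j=0] 3<10 → i++
[i=1,j=0] 4<10 → i++
[i=2,j=0] 6<10 → i++
[i=3,j=0] 7<10 → i++
[i=4,j=0] 9<10 → i++
[i=5,j=0] 11>10 → j++
[i=5,j=1] 11<21 → i++
[i=6,j=1] 12<21 → i++
[i=7,j=1] 16<21 → i++
[i=8,j=1] 19<21 → i++
[i=9,j=1] 24>21 → j++
[i=9,j=2] 24<26 → i++
[i=10,j=2] 25<26 → i++
[i=11,j=2] 26==26 emit → i++,j++
[i=12,j=3] 28>27 → j++
[i=12,j=4] 28==28 emit → i++,j++

intersection = [26, 28]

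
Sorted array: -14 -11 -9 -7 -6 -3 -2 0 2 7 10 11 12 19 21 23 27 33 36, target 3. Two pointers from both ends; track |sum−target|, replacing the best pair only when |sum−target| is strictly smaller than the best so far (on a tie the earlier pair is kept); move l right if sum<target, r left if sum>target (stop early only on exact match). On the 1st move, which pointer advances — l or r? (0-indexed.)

r

[0,18] -14+36=22 d=19 * → r--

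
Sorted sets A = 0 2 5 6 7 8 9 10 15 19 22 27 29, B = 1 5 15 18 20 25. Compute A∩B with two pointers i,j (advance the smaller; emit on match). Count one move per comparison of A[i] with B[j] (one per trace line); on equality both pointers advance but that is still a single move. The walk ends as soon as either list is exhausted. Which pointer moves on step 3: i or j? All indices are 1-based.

i=1 j=1: 0<1, i++
i=2 j=1: 2>1, j++
i=2 j=2: 2<5, i++

i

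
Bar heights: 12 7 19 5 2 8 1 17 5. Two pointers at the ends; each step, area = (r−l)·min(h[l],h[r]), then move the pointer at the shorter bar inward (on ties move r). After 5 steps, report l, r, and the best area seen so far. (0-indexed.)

l=2, r=5, best area=85

[0,8] min(12,5)*8=40 best=40 * → r--
[0,7] min(12,17)*7=84 best=84 * → l++
[1,7] min(7,17)*6=42 best=84 → l++
[2,7] min(19,17)*5=85 best=85 * → r--
[2,6] min(19,1)*4=4 best=85 → r--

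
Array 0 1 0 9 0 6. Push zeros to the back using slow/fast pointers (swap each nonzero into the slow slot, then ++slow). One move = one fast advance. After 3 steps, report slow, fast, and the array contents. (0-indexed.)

slow=1, fast=3, a=[1, 0, 0, 9, 0, 6]

(s=0,f=0) a[fast]=0 → fast++
(s=0,f=1) a[fast]=1≠0 swap→a[0]=1 → slow++,fast++
(s=1,f=2) a[fast]=0 → fast++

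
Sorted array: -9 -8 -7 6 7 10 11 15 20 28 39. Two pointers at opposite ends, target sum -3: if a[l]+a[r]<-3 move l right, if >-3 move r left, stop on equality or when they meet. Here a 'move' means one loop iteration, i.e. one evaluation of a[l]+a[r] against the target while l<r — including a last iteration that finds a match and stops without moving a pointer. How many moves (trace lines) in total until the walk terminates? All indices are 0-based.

8 moves

[0,10] -9+39=30 >-3 → r--
[0,9] -9+28=19 >-3 → r--
[0,8] -9+20=11 >-3 → r--
[0,7] -9+15=6 >-3 → r--
[0,6] -9+11=2 >-3 → r--
[0,5] -9+10=1 >-3 → r--
[0,4] -9+7=-2 >-3 → r--
[0,3] -9+6=-3 → found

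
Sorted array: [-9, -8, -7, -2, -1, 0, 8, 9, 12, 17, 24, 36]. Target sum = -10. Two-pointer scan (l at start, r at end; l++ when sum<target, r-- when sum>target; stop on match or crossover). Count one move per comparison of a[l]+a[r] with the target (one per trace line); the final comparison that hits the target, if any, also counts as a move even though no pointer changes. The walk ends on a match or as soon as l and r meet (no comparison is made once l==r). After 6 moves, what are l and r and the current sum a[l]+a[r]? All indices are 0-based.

[0,11] -9+36=27 >-10 → r--
[0,10] -9+24=15 >-10 → r--
[0,9] -9+17=8 >-10 → r--
[0,8] -9+12=3 >-10 → r--
[0,7] -9+9=0 >-10 → r--
[0,6] -9+8=-1 >-10 → r--

l=0, r=5, sum=-9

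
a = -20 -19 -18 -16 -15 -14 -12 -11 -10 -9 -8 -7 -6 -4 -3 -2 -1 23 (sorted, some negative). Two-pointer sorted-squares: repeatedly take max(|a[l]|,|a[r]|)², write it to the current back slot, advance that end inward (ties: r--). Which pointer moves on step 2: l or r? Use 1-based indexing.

l=1 r=18: |-20|<=|23| out[18]=529, r--
l=1 r=17: |-20|>|-1| out[17]=400, l++

l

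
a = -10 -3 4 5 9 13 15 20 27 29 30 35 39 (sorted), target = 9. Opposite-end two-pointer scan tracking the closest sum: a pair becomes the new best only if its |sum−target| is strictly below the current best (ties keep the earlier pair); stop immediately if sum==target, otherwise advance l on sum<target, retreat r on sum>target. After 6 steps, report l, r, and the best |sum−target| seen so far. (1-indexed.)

l=1 r=13: -10+39=29 d=20 *, r--
l=1 r=12: -10+35=25 d=16 *, r--
l=1 r=11: -10+30=20 d=11 *, r--
l=1 r=10: -10+29=19 d=10 *, r--
l=1 r=9: -10+27=17 d=8 *, r--
l=1 r=8: -10+20=10 d=1 *, r--

l=1, r=7, best |Δ|=1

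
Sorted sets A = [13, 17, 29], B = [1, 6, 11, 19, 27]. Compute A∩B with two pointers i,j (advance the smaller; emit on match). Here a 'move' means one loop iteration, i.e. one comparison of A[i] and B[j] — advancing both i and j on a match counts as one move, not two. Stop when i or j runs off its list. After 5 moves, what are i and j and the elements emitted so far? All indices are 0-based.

i=2, j=3, emitted=[]

i=0 j=0: 13>1, j++
i=0 j=1: 13>6, j++
i=0 j=2: 13>11, j++
i=0 j=3: 13<19, i++
i=1 j=3: 17<19, i++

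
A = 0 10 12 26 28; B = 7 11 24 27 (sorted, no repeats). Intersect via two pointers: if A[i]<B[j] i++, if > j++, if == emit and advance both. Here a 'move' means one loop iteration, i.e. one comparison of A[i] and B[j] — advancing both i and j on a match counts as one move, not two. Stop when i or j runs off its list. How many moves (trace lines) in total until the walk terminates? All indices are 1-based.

8 moves

[i=1,j=1] 0<7 → i++
[i=2,j=1] 10>7 → j++
[i=2,j=2] 10<11 → i++
[i=3,j=2] 12>11 → j++
[i=3,j=3] 12<24 → i++
[i=4,j=3] 26>24 → j++
[i=4,j=4] 26<27 → i++
[i=5,j=4] 28>27 → j++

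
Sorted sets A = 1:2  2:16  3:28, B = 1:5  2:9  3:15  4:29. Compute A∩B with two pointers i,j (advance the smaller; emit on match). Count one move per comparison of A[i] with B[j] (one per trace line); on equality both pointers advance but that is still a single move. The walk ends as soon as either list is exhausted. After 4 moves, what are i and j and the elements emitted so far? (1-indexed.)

[i=1,j=1] 2<5 → i++
[i=2,j=1] 16>5 → j++
[i=2,j=2] 16>9 → j++
[i=2,j=3] 16>15 → j++

i=2, j=4, emitted=[]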